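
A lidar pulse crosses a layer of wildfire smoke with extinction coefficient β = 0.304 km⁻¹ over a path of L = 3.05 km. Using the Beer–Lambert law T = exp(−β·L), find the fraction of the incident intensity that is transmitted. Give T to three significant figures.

τ = β·L = 0.304 × 3.05 = 0.9272.
T = exp(−0.9272) = 0.3957.

0.396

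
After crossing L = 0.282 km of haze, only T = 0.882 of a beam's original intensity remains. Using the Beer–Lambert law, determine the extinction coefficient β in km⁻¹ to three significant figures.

0.445 km⁻¹

Beer–Lambert: T = exp(−βL) ⇒ β = −ln(T)/L = −ln(0.882)/0.282 = 0.1256/0.282 = 0.4453 km⁻¹.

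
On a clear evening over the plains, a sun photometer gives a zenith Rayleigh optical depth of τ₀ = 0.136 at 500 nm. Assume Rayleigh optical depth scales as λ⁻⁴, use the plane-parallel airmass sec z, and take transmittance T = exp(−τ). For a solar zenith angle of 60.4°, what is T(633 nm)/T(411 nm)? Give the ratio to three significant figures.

Airmass: sec 60.4° = 2.0245.
τ(633 nm) = 0.136 × (500/633)⁴ × 2.0245 = 0.136 × 0.3893 × 2.0245 = 0.1072.
τ(411 nm) = 0.136 × (500/411)⁴ × 2.0245 = 0.136 × 2.1903 × 2.0245 = 0.6031.
T(633)/T(411) = exp(τ_B − τ_A) = exp(0.4959) = 1.6420.

1.64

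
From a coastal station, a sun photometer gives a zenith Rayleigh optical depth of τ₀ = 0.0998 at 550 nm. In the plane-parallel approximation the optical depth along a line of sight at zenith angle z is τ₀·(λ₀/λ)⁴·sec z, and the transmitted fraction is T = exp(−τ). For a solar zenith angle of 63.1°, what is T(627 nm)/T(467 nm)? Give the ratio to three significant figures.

Airmass: sec 63.1° = 2.2103.
τ(627 nm) = 0.0998 × (550/627)⁴ × 2.2103 = 0.0998 × 0.5921 × 2.2103 = 0.1306.
τ(467 nm) = 0.0998 × (550/467)⁴ × 2.2103 = 0.0998 × 1.9239 × 2.2103 = 0.4244.
T(627)/T(467) = exp(τ_B − τ_A) = exp(0.2938) = 1.3415.

1.34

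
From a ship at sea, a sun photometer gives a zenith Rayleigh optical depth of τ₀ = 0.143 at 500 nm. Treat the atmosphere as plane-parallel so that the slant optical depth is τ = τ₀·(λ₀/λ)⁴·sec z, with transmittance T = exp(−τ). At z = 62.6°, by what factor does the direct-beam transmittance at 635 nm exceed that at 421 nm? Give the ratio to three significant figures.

Airmass: sec 62.6° = 2.1730.
τ(635 nm) = 0.143 × (500/635)⁴ × 2.1730 = 0.143 × 0.3844 × 2.1730 = 0.1194.
τ(421 nm) = 0.143 × (500/421)⁴ × 2.1730 = 0.143 × 1.9895 × 2.1730 = 0.6182.
T(635)/T(421) = exp(τ_B − τ_A) = exp(0.4988) = 1.6467.

1.65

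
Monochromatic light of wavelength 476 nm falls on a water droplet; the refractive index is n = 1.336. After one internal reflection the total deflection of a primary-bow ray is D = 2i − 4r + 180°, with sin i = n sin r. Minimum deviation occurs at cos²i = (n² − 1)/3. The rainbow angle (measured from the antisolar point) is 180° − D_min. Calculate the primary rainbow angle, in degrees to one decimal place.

41.6°

cos²i = (1.78490 − 1)/3 = 0.26163; i = arccos(0.51150) = 59.236°.
sin r = sin 59.236°/1.336 = 0.64318; r = 40.029°.
D_min = 2·59.236° − 4·40.029° + 180° = 138.356°.
Rainbow angle = 180° − D_min = 41.644°.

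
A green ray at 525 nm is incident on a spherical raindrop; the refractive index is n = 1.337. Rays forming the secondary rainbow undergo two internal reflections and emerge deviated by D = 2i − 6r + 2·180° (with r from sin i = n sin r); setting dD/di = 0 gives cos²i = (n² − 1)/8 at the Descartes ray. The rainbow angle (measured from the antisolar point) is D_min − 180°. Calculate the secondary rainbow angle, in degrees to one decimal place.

cos²i = (1.78757 − 1)/8 = 0.09845; i = arccos(0.31376) = 71.714°.
sin r = sin 71.714°/1.337 = 0.71017; r = 45.249°.
D_min = 2·71.714° − 6·45.249° + 360° = 231.934°.
Rainbow angle = D_min − 180° = 51.934°.

51.9°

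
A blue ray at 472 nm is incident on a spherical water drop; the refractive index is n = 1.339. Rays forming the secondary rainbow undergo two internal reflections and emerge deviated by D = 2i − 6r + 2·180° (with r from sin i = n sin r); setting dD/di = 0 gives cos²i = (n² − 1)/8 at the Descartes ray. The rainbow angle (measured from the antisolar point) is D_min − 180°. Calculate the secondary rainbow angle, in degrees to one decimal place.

cos²i = (1.79292 − 1)/8 = 0.09912; i = arccos(0.31483) = 71.650°.
sin r = sin 71.650°/1.339 = 0.70885; r = 45.141°.
D_min = 2·71.650° − 6·45.141° + 360° = 232.451°.
Rainbow angle = D_min − 180° = 52.451°.

52.5°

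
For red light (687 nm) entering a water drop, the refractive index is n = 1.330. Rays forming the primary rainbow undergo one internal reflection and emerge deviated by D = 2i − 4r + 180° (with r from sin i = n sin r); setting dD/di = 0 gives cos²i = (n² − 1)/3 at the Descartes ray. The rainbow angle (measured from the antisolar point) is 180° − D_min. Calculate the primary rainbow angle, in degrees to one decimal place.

cos²i = (1.76890 − 1)/3 = 0.25630; i = arccos(0.50626) = 59.585°.
sin r = sin 59.585°/1.330 = 0.64841; r = 40.422°.
D_min = 2·59.585° − 4·40.422° + 180° = 137.484°.
Rainbow angle = 180° − D_min = 42.516°.

42.5°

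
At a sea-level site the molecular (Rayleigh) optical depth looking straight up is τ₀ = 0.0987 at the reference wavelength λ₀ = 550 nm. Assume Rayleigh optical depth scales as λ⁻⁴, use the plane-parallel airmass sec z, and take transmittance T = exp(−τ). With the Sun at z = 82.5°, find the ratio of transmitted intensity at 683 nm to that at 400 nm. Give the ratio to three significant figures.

Airmass: sec 82.5° = 7.6613.
τ(683 nm) = 0.0987 × (550/683)⁴ × 7.6613 = 0.0987 × 0.4205 × 7.6613 = 0.3180.
τ(400 nm) = 0.0987 × (550/400)⁴ × 7.6613 = 0.0987 × 3.5745 × 7.6613 = 2.7029.
T(683)/T(400) = exp(τ_B − τ_A) = exp(2.3849) = 10.8583.

10.9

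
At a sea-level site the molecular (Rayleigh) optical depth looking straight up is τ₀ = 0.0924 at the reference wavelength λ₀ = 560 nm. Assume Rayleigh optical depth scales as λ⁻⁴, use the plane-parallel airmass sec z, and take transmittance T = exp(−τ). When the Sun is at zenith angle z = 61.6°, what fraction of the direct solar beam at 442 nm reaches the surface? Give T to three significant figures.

0.606

sec 61.6° = 2.1025.
τ = 0.0924 × (560/442)⁴ × 2.1025 = 0.0924 × 2.5767 × 2.1025 = 0.5006.
T = exp(−0.5006) = 0.6062.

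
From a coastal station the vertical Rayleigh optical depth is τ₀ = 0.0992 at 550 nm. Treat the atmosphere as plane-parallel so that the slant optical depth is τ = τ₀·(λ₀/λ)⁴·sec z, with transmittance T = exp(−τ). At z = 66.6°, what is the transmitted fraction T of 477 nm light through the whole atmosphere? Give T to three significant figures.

sec 66.6° = 2.5180.
τ = 0.0992 × (550/477)⁴ × 2.5180 = 0.0992 × 1.7676 × 2.5180 = 0.4415.
T = exp(−0.4415) = 0.6431.

0.643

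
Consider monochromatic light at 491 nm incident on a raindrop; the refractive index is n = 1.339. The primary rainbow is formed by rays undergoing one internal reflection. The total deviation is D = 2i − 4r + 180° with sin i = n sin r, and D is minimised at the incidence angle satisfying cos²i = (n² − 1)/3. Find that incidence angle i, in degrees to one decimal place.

59.1°

cos²i = (1.339² − 1)/3 = (1.79292 − 1)/3 = 0.26431.
cos i = 0.51411, so i = 59.062°.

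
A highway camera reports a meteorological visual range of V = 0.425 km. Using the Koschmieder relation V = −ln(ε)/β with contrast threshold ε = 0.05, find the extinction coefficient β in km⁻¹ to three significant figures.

β = −ln(0.05) / V = 2.996 / 0.425 = 7.0488 km⁻¹.

7.05 km⁻¹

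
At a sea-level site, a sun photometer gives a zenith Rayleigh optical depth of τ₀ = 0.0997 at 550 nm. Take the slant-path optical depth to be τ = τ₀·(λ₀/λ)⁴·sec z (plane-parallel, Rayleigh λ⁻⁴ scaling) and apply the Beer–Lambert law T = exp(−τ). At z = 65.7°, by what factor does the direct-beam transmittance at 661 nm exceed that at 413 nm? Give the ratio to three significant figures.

Airmass: sec 65.7° = 2.4300.
τ(661 nm) = 0.0997 × (550/661)⁴ × 2.4300 = 0.0997 × 0.4793 × 2.4300 = 0.1161.
τ(413 nm) = 0.0997 × (550/413)⁴ × 2.4300 = 0.0997 × 3.1452 × 2.4300 = 0.7620.
T(661)/T(413) = exp(τ_B − τ_A) = exp(0.6459) = 1.9077.

1.91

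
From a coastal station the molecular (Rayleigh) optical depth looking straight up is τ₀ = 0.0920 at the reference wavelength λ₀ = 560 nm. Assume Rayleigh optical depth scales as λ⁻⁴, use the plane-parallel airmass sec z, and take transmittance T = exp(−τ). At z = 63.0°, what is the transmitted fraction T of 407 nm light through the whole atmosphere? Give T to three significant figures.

sec 63.0° = 2.2027.
τ = 0.0920 × (560/407)⁴ × 2.2027 = 0.0920 × 3.5841 × 2.2027 = 0.7263.
T = exp(−0.7263) = 0.4837.

0.484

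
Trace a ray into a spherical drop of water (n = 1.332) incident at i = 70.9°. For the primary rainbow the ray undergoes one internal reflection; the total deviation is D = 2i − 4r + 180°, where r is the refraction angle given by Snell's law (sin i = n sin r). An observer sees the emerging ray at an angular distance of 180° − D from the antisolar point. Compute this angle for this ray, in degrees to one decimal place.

sin r = sin 70.9° / 1.332 = 0.9449/1.332 = 0.7094; r = 45.19°.
D = 2·70.9° − 4·45.19° + 180° = 141.80° − 180.75° + 180° = 141.05°.
Angle from antisolar point = 180° − D = 38.95°.

39.0°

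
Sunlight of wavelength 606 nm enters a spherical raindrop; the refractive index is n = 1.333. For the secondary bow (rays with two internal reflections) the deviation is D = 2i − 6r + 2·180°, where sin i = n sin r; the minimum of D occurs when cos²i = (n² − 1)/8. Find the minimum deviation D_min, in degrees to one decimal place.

cos²i = (1.77689 − 1)/8 = 0.09711; i = arccos(0.31163) = 71.843°.
sin r = sin 71.843°/1.333 = 0.71283; r = 45.466°.
D_min = 2·71.843° − 6·45.466° + 360° = 230.891°.

230.9°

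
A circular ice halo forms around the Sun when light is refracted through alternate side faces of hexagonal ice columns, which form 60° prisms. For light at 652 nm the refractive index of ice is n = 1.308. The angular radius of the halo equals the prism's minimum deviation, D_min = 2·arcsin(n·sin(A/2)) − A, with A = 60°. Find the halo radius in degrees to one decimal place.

21.7°

n·sin(A/2) = 1.308 × sin 30° = 1.308 × 0.5000 = 0.6540.
D_min = 2·arcsin(0.6540) − 60° = 2 × 40.844° − 60° = 21.688°.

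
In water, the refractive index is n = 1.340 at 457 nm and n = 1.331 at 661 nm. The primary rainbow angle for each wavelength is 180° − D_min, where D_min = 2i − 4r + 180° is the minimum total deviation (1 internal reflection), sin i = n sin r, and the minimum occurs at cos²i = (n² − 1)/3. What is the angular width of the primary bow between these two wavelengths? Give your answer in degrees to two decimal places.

At 457 nm (n = 1.340): cos²i = 0.26520 → i = 59.004°, r = 39.770°, D_min = 138.929°, rainbow angle = 41.071°.
At 661 nm (n = 1.331): cos²i = 0.25719 → i = 59.527°, r = 40.356°, D_min = 137.630°, rainbow angle = 42.370°.
Angular width = |41.071° − 42.370°| = 1.299°.

1.30°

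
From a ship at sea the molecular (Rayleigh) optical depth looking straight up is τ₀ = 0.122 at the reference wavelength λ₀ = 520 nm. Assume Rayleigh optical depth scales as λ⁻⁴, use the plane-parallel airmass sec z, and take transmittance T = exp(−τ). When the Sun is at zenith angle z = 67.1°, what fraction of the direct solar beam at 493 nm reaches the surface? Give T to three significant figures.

0.678

sec 67.1° = 2.5699.
τ = 0.122 × (520/493)⁴ × 2.5699 = 0.122 × 1.2377 × 2.5699 = 0.3881.
T = exp(−0.3881) = 0.6784.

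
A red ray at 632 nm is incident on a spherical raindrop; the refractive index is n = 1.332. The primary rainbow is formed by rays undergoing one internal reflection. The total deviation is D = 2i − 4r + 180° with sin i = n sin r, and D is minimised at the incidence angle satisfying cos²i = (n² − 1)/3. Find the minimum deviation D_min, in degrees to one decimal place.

cos²i = (1.77422 − 1)/3 = 0.25807; i = arccos(0.50801) = 59.469°.
sin r = sin 59.469°/1.332 = 0.64666; r = 40.290°.
D_min = 2·59.469° − 4·40.290° + 180° = 137.776°.

137.8°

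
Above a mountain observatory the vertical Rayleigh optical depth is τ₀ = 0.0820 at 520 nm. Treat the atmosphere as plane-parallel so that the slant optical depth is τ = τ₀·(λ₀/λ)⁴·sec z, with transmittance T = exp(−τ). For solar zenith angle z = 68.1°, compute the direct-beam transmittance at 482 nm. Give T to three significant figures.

0.742

sec 68.1° = 2.6811.
τ = 0.0820 × (520/482)⁴ × 2.6811 = 0.0820 × 1.3546 × 2.6811 = 0.2978.
T = exp(−0.2978) = 0.7424.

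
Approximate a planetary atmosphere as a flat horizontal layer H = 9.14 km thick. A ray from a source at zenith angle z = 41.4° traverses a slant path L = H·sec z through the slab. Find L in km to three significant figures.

12.2 km

sec z = 1/cos 41.4° = 1.3331.
L = 9.14 × 1.3331 = 12.185 km.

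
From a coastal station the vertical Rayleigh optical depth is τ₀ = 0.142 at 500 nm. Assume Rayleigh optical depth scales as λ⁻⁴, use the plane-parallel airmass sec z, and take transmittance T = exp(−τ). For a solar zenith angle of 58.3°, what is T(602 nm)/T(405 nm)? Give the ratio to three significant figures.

1.65

Airmass: sec 58.3° = 1.9031.
τ(602 nm) = 0.142 × (500/602)⁴ × 1.9031 = 0.142 × 0.4759 × 1.9031 = 0.1286.
τ(405 nm) = 0.142 × (500/405)⁴ × 1.9031 = 0.142 × 2.3231 × 1.9031 = 0.6278.
T(602)/T(405) = exp(τ_B − τ_A) = exp(0.4992) = 1.6474.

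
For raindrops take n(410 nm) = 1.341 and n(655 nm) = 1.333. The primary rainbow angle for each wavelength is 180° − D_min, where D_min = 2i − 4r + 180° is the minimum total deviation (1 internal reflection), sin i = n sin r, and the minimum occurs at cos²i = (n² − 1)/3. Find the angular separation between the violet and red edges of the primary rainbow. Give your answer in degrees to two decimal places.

1.15°

At 410 nm (n = 1.341): cos²i = 0.26609 → i = 58.946°, r = 39.705°, D_min = 139.071°, rainbow angle = 40.929°.
At 655 nm (n = 1.333): cos²i = 0.25896 → i = 59.410°, r = 40.225°, D_min = 137.922°, rainbow angle = 42.078°.
Angular width = |40.929° − 42.078°| = 1.149°.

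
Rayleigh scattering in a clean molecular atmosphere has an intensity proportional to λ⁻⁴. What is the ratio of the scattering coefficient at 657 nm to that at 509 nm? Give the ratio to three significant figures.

0.360

Rayleigh scattering ∝ λ⁻⁴, so the ratio of coefficients is the inverse fourth power of the wavelength ratio.
σ(657)/σ(509) = (509/657)⁴ = (0.7747)⁴ = 0.3603.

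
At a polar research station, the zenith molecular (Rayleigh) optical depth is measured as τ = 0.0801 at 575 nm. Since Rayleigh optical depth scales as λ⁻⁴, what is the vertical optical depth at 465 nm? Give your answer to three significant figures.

τ(465 nm) = τ(575 nm) × (575/465)⁴ = 0.0801 × (1.2366)⁴ = 0.0801 × 2.3381 = 0.1873.

0.187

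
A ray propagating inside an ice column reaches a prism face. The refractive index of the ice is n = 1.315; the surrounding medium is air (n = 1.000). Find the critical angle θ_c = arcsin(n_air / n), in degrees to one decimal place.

sin θ_c = n_air / n = 1.000 / 1.315 = 0.7605.
θ_c = arcsin(0.7605) = 49.50°.

49.5°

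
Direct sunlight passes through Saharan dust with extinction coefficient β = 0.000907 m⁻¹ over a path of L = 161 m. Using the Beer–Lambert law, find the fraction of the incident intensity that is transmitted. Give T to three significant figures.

0.864

τ = β·L = 0.000907 × 161 = 0.1460.
T = exp(−0.1460) = 0.8641.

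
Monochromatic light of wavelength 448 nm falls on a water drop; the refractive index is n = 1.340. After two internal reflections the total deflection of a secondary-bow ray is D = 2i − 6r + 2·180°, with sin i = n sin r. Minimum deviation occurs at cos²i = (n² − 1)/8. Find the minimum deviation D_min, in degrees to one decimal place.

cos²i = (1.79560 − 1)/8 = 0.09945; i = arccos(0.31536) = 71.618°.
sin r = sin 71.618°/1.340 = 0.70819; r = 45.088°.
D_min = 2·71.618° − 6·45.088° + 360° = 232.709°.

232.7°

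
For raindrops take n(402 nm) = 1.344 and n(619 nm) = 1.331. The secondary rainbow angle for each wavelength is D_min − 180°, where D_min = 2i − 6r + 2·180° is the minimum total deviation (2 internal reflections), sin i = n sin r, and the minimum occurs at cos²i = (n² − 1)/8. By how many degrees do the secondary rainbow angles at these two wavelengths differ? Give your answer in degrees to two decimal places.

3.37°

At 402 nm (n = 1.344): cos²i = 0.10079 → i = 71.490°, r = 44.874°, D_min = 233.733°, rainbow angle = 53.733°.
At 619 nm (n = 1.331): cos²i = 0.09645 → i = 71.907°, r = 45.575°, D_min = 230.365°, rainbow angle = 50.365°.
Angular width = |53.733° − 50.365°| = 3.368°.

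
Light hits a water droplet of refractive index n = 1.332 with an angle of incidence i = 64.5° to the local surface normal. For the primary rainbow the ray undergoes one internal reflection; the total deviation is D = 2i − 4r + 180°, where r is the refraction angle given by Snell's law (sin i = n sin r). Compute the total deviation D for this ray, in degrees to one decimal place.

sin r = sin 64.5° / 1.332 = 0.9026/1.332 = 0.6776; r = 42.66°.
D = 2·64.5° − 4·42.66° + 180° = 129.00° − 170.63° + 180° = 138.37°.

138.4°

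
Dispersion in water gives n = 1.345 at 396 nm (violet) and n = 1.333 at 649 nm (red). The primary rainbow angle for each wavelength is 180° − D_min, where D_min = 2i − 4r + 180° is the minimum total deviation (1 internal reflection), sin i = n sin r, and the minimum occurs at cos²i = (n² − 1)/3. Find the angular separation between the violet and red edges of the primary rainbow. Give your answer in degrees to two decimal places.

At 396 nm (n = 1.345): cos²i = 0.26967 → i = 58.715°, r = 39.448°, D_min = 139.635°, rainbow angle = 40.365°.
At 649 nm (n = 1.333): cos²i = 0.25896 → i = 59.410°, r = 40.225°, D_min = 137.922°, rainbow angle = 42.078°.
Angular width = |40.365° − 42.078°| = 1.713°.

1.71°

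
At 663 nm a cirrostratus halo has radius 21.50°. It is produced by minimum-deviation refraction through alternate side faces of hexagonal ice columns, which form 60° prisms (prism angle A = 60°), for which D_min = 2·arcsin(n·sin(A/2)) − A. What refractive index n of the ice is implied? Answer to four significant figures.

1.306

Rearranging: n = sin((D_min + A)/2) / sin(A/2).
(D_min + A)/2 = (21.50° + 60°)/2 = 40.750°.
n = sin 40.750° / sin 30° = 0.6528 / 0.5000 = 1.3055.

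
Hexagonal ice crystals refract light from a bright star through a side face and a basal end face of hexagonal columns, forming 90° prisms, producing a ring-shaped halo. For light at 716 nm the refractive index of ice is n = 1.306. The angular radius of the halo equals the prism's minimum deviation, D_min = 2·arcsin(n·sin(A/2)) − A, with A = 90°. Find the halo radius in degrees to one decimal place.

44.9°

n·sin(A/2) = 1.306 × sin 45° = 1.306 × 0.7071 = 0.9235.
D_min = 2·arcsin(0.9235) − 90° = 2 × 67.440° − 90° = 44.881°.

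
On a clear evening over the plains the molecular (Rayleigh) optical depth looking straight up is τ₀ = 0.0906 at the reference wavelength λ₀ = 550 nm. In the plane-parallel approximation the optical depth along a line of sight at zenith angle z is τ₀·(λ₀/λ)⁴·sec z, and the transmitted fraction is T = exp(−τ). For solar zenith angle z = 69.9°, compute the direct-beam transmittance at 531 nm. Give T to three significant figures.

0.738

sec 69.9° = 2.9099.
τ = 0.0906 × (550/531)⁴ × 2.9099 = 0.0906 × 1.1510 × 2.9099 = 0.3034.
T = exp(−0.3034) = 0.7383.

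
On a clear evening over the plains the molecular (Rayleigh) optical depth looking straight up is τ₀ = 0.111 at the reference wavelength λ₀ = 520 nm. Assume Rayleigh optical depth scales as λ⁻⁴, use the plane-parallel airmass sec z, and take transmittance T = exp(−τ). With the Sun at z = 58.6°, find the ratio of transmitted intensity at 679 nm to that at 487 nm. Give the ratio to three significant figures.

1.23

Airmass: sec 58.6° = 1.9194.
τ(679 nm) = 0.111 × (520/679)⁴ × 1.9194 = 0.111 × 0.3440 × 1.9194 = 0.0733.
τ(487 nm) = 0.111 × (520/487)⁴ × 1.9194 = 0.111 × 1.2999 × 1.9194 = 0.2769.
T(679)/T(487) = exp(τ_B − τ_A) = exp(0.2036) = 1.2259.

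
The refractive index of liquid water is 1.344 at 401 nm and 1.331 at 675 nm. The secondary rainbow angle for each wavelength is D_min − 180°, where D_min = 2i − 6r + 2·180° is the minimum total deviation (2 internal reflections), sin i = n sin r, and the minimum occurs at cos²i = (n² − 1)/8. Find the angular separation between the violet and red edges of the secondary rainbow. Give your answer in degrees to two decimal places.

3.37°

At 401 nm (n = 1.344): cos²i = 0.10079 → i = 71.490°, r = 44.874°, D_min = 233.733°, rainbow angle = 53.733°.
At 675 nm (n = 1.331): cos²i = 0.09645 → i = 71.907°, r = 45.575°, D_min = 230.365°, rainbow angle = 50.365°.
Angular width = |53.733° − 50.365°| = 3.368°.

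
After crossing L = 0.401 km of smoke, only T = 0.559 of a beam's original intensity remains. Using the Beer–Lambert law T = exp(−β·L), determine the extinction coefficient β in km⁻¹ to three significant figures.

Beer–Lambert: T = exp(−βL) ⇒ β = −ln(T)/L = −ln(0.559)/0.401 = 0.5816/0.401 = 1.45 km⁻¹.

1.45 km⁻¹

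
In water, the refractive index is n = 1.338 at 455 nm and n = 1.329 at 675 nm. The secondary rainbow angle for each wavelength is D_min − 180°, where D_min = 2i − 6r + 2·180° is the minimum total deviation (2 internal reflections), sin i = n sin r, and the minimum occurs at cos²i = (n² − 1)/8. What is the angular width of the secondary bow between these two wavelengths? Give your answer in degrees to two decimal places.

2.36°

At 455 nm (n = 1.338): cos²i = 0.09878 → i = 71.682°, r = 45.195°, D_min = 232.193°, rainbow angle = 52.193°.
At 675 nm (n = 1.329): cos²i = 0.09578 → i = 71.972°, r = 45.685°, D_min = 229.837°, rainbow angle = 49.837°.
Angular width = |52.193° − 49.837°| = 2.356°.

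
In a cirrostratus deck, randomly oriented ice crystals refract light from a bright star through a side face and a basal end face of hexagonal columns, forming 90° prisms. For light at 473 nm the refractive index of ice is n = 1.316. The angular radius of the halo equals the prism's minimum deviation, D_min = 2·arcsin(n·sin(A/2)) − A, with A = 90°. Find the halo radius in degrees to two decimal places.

47.04°

n·sin(A/2) = 1.316 × sin 45° = 1.316 × 0.7071 = 0.9306.
D_min = 2·arcsin(0.9306) − 90° = 2 × 68.521° − 90° = 47.042°.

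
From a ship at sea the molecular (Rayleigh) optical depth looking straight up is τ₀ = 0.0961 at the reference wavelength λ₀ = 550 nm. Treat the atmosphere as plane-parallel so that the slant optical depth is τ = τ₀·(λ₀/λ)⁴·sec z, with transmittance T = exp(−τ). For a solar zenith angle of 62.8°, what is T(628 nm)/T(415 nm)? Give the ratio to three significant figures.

1.69

Airmass: sec 62.8° = 2.1877.
τ(628 nm) = 0.0961 × (550/628)⁴ × 2.1877 = 0.0961 × 0.5883 × 2.1877 = 0.1237.
τ(415 nm) = 0.0961 × (550/415)⁴ × 2.1877 = 0.0961 × 3.0850 × 2.1877 = 0.6486.
T(628)/T(415) = exp(τ_B − τ_A) = exp(0.5249) = 1.6903.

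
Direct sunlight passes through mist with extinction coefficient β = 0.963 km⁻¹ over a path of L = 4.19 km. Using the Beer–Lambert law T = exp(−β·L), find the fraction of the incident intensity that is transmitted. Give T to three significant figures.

τ = β·L = 0.963 × 4.19 = 4.0350.
T = exp(−4.0350) = 0.0177.

0.0177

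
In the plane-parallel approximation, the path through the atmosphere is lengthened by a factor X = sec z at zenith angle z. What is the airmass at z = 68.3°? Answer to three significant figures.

2.70

X = sec z = 1/cos 68.3° = 1/0.3697 = 2.7046.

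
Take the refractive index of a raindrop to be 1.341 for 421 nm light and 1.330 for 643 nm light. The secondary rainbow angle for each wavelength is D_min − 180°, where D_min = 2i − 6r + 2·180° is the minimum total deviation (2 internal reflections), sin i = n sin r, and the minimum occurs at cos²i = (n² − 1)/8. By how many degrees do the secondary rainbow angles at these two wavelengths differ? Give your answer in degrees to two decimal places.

At 421 nm (n = 1.341): cos²i = 0.09979 → i = 71.586°, r = 45.034°, D_min = 232.966°, rainbow angle = 52.966°.
At 643 nm (n = 1.330): cos²i = 0.09611 → i = 71.940°, r = 45.630°, D_min = 230.101°, rainbow angle = 50.101°.
Angular width = |52.966° − 50.101°| = 2.865°.

2.86°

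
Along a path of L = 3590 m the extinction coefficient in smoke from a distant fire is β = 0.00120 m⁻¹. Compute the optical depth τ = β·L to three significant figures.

4.31

τ = β·L = 0.00120 × 3590 = 4.3080.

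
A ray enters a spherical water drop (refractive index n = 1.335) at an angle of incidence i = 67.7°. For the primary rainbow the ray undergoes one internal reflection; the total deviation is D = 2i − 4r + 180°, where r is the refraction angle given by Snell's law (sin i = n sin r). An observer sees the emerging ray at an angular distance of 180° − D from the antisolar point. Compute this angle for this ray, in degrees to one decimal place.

40.1°

sin r = sin 67.7° / 1.335 = 0.9252/1.335 = 0.6930; r = 43.87°.
D = 2·67.7° − 4·43.87° + 180° = 135.40° − 175.49° + 180° = 139.91°.
Angle from antisolar point = 180° − D = 40.09°.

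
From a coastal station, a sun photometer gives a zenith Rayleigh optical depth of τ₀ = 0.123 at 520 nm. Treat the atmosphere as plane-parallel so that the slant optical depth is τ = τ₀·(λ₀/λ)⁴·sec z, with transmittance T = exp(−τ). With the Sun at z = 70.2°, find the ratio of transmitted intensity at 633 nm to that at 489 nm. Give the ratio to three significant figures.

Airmass: sec 70.2° = 2.9521.
τ(633 nm) = 0.123 × (520/633)⁴ × 2.9521 = 0.123 × 0.4554 × 2.9521 = 0.1654.
τ(489 nm) = 0.123 × (520/489)⁴ × 2.9521 = 0.123 × 1.2787 × 2.9521 = 0.4643.
T(633)/T(489) = exp(τ_B − τ_A) = exp(0.2990) = 1.3485.

1.35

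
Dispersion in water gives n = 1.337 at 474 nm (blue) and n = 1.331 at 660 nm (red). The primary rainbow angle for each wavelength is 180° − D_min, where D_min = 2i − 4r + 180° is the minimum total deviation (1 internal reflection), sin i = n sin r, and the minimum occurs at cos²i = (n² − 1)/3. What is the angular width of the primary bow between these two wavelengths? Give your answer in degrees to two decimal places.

At 474 nm (n = 1.337): cos²i = 0.26252 → i = 59.178°, r = 39.964°, D_min = 138.500°, rainbow angle = 41.500°.
At 660 nm (n = 1.331): cos²i = 0.25719 → i = 59.527°, r = 40.356°, D_min = 137.630°, rainbow angle = 42.370°.
Angular width = |41.500° − 42.370°| = 0.870°.

0.87°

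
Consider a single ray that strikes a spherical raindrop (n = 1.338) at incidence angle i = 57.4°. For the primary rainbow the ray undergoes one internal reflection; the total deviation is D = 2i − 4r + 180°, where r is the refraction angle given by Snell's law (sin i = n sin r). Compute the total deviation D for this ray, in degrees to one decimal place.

sin r = sin 57.4° / 1.338 = 0.8425/1.338 = 0.6296; r = 39.02°.
D = 2·57.4° − 4·39.02° + 180° = 114.80° − 156.09° + 180° = 138.71°.

138.7°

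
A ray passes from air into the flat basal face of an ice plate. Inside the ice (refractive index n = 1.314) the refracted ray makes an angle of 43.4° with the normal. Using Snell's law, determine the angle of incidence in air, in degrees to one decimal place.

64.5°

Snell: sin θ_i = n · sin θ_r = 1.314 × sin 43.4° = 1.314 × 0.6871 = 0.9028.
θ_i = arcsin(0.9028) = 64.53°.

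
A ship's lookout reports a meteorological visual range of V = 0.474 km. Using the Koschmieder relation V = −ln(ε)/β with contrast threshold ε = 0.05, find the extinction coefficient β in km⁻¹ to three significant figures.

β = −ln(0.05) / V = 2.996 / 0.474 = 6.3201 km⁻¹.

6.32 km⁻¹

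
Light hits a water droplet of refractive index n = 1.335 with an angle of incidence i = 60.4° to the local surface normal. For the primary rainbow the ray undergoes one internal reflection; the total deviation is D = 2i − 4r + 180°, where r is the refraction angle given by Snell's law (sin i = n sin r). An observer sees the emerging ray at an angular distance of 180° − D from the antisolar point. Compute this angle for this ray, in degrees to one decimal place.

sin r = sin 60.4° / 1.335 = 0.8695/1.335 = 0.6513; r = 40.64°.
D = 2·60.4° − 4·40.64° + 180° = 120.80° − 162.56° + 180° = 138.24°.
Angle from antisolar point = 180° − D = 41.76°.

41.8°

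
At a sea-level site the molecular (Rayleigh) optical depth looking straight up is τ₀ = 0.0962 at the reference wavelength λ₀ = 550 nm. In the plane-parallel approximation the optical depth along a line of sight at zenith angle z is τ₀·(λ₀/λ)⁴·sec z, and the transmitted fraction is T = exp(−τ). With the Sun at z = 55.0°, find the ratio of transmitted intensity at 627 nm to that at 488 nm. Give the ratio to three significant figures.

1.19

Airmass: sec 55.0° = 1.7434.
τ(627 nm) = 0.0962 × (550/627)⁴ × 1.7434 = 0.0962 × 0.5921 × 1.7434 = 0.0993.
τ(488 nm) = 0.0962 × (550/488)⁴ × 1.7434 = 0.0962 × 1.6135 × 1.7434 = 0.2706.
T(627)/T(488) = exp(τ_B − τ_A) = exp(0.1713) = 1.1869.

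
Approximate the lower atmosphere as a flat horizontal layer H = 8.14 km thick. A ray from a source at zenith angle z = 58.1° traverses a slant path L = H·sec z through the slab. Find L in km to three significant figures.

sec z = 1/cos 58.1° = 1.8924.
L = 8.14 × 1.8924 = 15.404 km.

15.4 km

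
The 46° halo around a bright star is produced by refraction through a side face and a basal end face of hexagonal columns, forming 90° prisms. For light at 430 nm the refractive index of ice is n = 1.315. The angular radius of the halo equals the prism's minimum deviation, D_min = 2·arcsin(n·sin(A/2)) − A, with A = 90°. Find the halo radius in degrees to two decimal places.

46.82°

n·sin(A/2) = 1.315 × sin 45° = 1.315 × 0.7071 = 0.9298.
D_min = 2·arcsin(0.9298) − 90° = 2 × 68.411° − 90° = 46.821°.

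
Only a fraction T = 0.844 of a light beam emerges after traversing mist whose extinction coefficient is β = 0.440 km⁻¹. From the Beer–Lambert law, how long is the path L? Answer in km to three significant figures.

0.385 km

Beer–Lambert: T = exp(−βL) ⇒ L = −ln(T)/β = −ln(0.844)/0.440 = 0.1696/0.440 = 0.3855 km.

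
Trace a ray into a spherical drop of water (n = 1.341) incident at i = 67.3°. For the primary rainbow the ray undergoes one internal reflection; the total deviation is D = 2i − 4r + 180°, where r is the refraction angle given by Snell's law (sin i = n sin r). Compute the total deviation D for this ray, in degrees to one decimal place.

sin r = sin 67.3° / 1.341 = 0.9225/1.341 = 0.6879; r = 43.47°.
D = 2·67.3° − 4·43.47° + 180° = 134.60° − 173.87° + 180° = 140.73°.

140.7°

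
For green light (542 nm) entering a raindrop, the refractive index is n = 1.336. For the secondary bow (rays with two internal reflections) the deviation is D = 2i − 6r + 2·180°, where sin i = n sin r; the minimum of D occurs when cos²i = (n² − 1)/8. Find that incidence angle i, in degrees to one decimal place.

71.7°

cos²i = (1.336² − 1)/8 = (1.78490 − 1)/8 = 0.09811.
cos i = 0.31323, so i = 71.746°.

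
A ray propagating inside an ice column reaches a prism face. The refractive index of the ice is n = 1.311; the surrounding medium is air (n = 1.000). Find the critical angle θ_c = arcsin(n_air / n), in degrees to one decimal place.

sin θ_c = n_air / n = 1.000 / 1.311 = 0.7628.
θ_c = arcsin(0.7628) = 49.71°.

49.7°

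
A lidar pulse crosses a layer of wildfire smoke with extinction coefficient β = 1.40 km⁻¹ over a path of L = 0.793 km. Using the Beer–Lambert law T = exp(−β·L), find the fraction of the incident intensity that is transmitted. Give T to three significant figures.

τ = β·L = 1.40 × 0.793 = 1.1102.
T = exp(−1.1102) = 0.3295.

0.329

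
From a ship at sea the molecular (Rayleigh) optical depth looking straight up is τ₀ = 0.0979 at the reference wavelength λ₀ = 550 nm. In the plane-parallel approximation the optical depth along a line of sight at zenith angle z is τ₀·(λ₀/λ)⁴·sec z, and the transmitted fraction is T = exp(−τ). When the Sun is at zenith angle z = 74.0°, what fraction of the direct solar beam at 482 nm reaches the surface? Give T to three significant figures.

0.548

sec 74.0° = 3.6280.
τ = 0.0979 × (550/482)⁴ × 3.6280 = 0.0979 × 1.6954 × 3.6280 = 0.6022.
T = exp(−0.6022) = 0.5476.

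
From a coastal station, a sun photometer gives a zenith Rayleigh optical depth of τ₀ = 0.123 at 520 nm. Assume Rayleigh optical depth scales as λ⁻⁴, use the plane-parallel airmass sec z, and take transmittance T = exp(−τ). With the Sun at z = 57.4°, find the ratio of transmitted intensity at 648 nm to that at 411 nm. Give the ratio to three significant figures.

Airmass: sec 57.4° = 1.8561.
τ(648 nm) = 0.123 × (520/648)⁴ × 1.8561 = 0.123 × 0.4147 × 1.8561 = 0.0947.
τ(411 nm) = 0.123 × (520/411)⁴ × 1.8561 = 0.123 × 2.5624 × 1.8561 = 0.5850.
T(648)/T(411) = exp(τ_B − τ_A) = exp(0.4903) = 1.6328.

1.63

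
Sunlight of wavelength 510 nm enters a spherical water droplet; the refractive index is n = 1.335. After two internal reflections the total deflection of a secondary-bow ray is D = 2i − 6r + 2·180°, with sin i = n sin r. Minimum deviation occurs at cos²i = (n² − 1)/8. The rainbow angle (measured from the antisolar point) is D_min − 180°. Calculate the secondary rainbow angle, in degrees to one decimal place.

51.4°

cos²i = (1.78222 − 1)/8 = 0.09778; i = arccos(0.31269) = 71.778°.
sin r = sin 71.778°/1.335 = 0.71150; r = 45.357°.
D_min = 2·71.778° − 6·45.357° + 360° = 231.414°.
Rainbow angle = D_min − 180° = 51.414°.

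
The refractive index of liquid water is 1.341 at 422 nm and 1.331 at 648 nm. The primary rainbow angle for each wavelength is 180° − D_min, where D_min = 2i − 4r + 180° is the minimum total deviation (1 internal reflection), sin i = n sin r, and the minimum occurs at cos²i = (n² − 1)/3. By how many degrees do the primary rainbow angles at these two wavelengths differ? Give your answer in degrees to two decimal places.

1.44°

At 422 nm (n = 1.341): cos²i = 0.26609 → i = 58.946°, r = 39.705°, D_min = 139.071°, rainbow angle = 40.929°.
At 648 nm (n = 1.331): cos²i = 0.25719 → i = 59.527°, r = 40.356°, D_min = 137.630°, rainbow angle = 42.370°.
Angular width = |40.929° − 42.370°| = 1.441°.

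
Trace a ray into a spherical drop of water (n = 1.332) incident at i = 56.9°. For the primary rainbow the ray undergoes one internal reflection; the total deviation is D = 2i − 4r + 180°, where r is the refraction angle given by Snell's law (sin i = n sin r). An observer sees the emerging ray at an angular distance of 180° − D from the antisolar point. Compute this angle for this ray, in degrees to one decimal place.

sin r = sin 56.9° / 1.332 = 0.8377/1.332 = 0.6289; r = 38.97°.
D = 2·56.9° − 4·38.97° + 180° = 113.80° − 155.88° + 180° = 137.92°.
Angle from antisolar point = 180° − D = 42.08°.

42.1°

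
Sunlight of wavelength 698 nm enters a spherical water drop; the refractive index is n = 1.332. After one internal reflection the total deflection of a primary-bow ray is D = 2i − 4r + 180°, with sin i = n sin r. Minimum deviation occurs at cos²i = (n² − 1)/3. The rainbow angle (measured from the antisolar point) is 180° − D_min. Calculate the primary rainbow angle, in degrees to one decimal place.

42.2°

cos²i = (1.77422 − 1)/3 = 0.25807; i = arccos(0.50801) = 59.469°.
sin r = sin 59.469°/1.332 = 0.64666; r = 40.290°.
D_min = 2·59.469° − 4·40.290° + 180° = 137.776°.
Rainbow angle = 180° − D_min = 42.224°.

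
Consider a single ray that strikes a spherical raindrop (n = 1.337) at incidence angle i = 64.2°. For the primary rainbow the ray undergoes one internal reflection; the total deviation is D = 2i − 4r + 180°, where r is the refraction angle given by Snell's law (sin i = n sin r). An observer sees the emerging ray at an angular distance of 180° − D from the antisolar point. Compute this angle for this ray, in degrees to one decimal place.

40.9°

sin r = sin 64.2° / 1.337 = 0.9003/1.337 = 0.6734; r = 42.33°.
D = 2·64.2° − 4·42.33° + 180° = 128.40° − 169.32° + 180° = 139.08°.
Angle from antisolar point = 180° − D = 40.92°.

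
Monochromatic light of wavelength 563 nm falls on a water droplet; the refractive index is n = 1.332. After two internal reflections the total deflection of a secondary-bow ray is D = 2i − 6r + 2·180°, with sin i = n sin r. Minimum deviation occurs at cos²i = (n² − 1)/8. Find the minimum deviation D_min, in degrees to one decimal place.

cos²i = (1.77422 − 1)/8 = 0.09678; i = arccos(0.31109) = 71.875°.
sin r = sin 71.875°/1.332 = 0.71350; r = 45.520°.
D_min = 2·71.875° − 6·45.520° + 360° = 230.628°.

230.6°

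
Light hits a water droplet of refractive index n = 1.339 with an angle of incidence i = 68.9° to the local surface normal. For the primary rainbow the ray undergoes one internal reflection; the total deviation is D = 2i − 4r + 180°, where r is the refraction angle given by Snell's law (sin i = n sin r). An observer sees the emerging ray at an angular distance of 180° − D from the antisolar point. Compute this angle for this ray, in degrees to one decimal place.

sin r = sin 68.9° / 1.339 = 0.9330/1.339 = 0.6968; r = 44.17°.
D = 2·68.9° − 4·44.17° + 180° = 137.80° − 176.67° + 180° = 141.13°.
Angle from antisolar point = 180° − D = 38.87°.

38.9°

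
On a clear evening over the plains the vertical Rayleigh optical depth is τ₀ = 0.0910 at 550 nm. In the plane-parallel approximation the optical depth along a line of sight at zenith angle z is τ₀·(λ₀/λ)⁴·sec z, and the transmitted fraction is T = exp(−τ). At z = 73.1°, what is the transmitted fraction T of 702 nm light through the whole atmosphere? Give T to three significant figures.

0.889

sec 73.1° = 3.4399.
τ = 0.0910 × (550/702)⁴ × 3.4399 = 0.0910 × 0.3768 × 3.4399 = 0.1179.
T = exp(−0.1179) = 0.8887.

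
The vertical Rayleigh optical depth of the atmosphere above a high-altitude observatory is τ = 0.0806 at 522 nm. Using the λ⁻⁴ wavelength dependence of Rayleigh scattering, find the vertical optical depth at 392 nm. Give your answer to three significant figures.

0.253

τ(392 nm) = τ(522 nm) × (522/392)⁴ = 0.0806 × (1.3316)⁴ = 0.0806 × 3.1444 = 0.2534.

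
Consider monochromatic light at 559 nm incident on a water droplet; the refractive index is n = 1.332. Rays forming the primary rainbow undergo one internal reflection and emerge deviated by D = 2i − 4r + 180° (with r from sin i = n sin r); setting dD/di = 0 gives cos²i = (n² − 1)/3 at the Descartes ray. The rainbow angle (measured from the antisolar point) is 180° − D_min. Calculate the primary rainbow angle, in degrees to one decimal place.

cos²i = (1.77422 − 1)/3 = 0.25807; i = arccos(0.50801) = 59.469°.
sin r = sin 59.469°/1.332 = 0.64666; r = 40.290°.
D_min = 2·59.469° − 4·40.290° + 180° = 137.776°.
Rainbow angle = 180° − D_min = 42.224°.

42.2°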